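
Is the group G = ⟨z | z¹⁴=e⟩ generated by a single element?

|G| = 14. The element z has order 14 (its powers give 14 distinct elements), so ⟨z⟩ = G and G is cyclic.

Answer: Yes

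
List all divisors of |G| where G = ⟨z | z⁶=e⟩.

|G| = 6 = 2 · 3. By Lagrange's theorem the order of any subgroup divides 6; the divisors of 6 are 1, 2, 3, 6.

Answer: 1, 2, 3, 6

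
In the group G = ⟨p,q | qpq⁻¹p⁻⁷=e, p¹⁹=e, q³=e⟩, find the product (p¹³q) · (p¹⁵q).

Compute (p¹³q) · (p¹⁵q) by multiplying left to right and reducing via the relations at each step:
  (p¹³q) · p¹⁵ = p⁴q
  (p⁴q) · q = p⁴q²

Answer: p⁴q²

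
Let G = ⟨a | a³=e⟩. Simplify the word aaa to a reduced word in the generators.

Multiply left to right, reducing at each step:
  a · a = a²
  (a²) · a = e

Answer: e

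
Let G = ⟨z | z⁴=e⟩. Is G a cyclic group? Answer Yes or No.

|G| = 4. The element z has order 4 (its powers give 4 distinct elements), so ⟨z⟩ = G and G is cyclic.

Answer: Yes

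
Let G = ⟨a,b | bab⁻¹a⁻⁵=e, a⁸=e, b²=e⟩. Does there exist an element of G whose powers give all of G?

Every cyclic group is abelian. But a·b = ab while b·a = a⁵b, so a·b ≠ b·a and G is not abelian. Hence G is not cyclic.

Answer: No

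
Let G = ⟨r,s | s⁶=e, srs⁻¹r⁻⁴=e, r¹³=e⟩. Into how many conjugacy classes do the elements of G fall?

The conjugacy classes (representative and size) are:
  [e] (size 1), [r⁴] (size 6), [r¹¹] (size 6), [r⁷s] (size 13), [r⁸s²] (size 13), [r¹²s³] (size 13), [r⁵s⁴] (size 13), [r¹¹s⁵] (size 13).
Class equation: 1 + 6 + 6 + 13 + 13 + 13 + 13 + 13 = 78 = |G|. So G has 8 conjugacy classes.

Answer: 8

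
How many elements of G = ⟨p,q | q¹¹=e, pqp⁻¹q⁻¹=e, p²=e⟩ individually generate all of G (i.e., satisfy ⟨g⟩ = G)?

G is cyclic of order 22. An element generates G iff its order is 22, and a cyclic group of order 22 has exactly φ(22) = 10 such elements.

Answer: 10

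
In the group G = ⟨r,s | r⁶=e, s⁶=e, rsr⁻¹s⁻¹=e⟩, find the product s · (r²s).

Compute s · (r²s) by multiplying left to right and reducing via the relations at each step:
  s · r² = r²s
  (r²s) · s = r²s²

Answer: r²s²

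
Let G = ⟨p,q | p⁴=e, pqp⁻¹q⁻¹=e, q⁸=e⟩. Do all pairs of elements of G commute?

Each pair of generators commutes: p·q = pq = q·p. Since the generators pairwise commute, every element of G commutes with every other, so G is abelian.

Answer: Yes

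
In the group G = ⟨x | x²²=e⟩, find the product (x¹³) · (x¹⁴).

Compute (x¹³) · (x¹⁴) by multiplying left to right and reducing via the relations at each step:
  (x¹³) · x¹⁴ = x⁵

Answer: x⁵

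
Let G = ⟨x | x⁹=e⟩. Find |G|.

G is generated by a single element, so G is cyclic. The relator gives x⁹ = e and no smaller power is forced to be e, so the 9 powers {e, x, x², x³, x⁴, x⁵, x⁶, x⁷, x⁸} are distinct. Hence |G| = 9.

Answer: 9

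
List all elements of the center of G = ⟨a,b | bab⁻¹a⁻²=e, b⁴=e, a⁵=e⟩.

An element z ∈ Z(G) iff z commutes with every generator.
For example e is central: e·a = a = a·e; e·b = b = b·e.
Whereas a ∉ Z(G) since a·b = ab ≠ a²b = b·a.
Checking each of the 20 elements this way gives Z(G) = {e}, of order 1.

Answer: {e}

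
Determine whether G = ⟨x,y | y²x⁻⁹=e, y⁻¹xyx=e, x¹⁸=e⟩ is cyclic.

Every cyclic group is abelian. But x·y = xy while y·x = x⁸y⁻¹, so x·y ≠ y·x and G is not abelian. Hence G is not cyclic.

Answer: No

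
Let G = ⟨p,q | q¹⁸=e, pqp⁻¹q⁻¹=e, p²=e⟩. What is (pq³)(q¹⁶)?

Compute (pq³) · (q¹⁶) by multiplying left to right and reducing via the relations at each step:
  (pq³) · q¹⁶ = pq

Answer: pq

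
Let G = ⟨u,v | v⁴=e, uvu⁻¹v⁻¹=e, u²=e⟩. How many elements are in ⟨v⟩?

|⟨v⟩| equals the order of v. Compute successive powers until reaching e:
  v¹ = v, v² = v², v³ = v³, v⁴ = e.
The smallest positive k with vᵏ = e is 4, so |⟨v⟩| = 4.

Answer: 4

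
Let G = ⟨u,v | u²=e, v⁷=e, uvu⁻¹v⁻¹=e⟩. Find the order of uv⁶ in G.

Compute successive powers until reaching e:
  (uv⁶)¹ = uv⁶, (uv⁶)² = v⁵, (uv⁶)³ = uv⁴, (uv⁶)⁴ = v³, (uv⁶)⁵ = uv², (uv⁶)⁶ = v, (uv⁶)⁷ = u, (uv⁶)⁸ = v⁶, (uv⁶)⁹ = uv⁵, (uv⁶)¹⁰ = v⁴, (uv⁶)¹¹ = uv³, (uv⁶)¹² = v², (uv⁶)¹³ = uv, (uv⁶)¹⁴ = e.
The smallest positive k with (uv⁶)ᵏ = e is 14.

Answer: 14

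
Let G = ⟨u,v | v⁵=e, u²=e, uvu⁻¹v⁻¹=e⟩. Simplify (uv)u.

Compute (uv) · u by multiplying left to right and reducing via the relations at each step:
  (uv) · u = v

Answer: v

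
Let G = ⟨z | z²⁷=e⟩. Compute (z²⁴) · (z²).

Compute (z²⁴) · (z²) by multiplying left to right and reducing via the relations at each step:
  (z²⁴) · z² = z²⁶

Answer: z²⁶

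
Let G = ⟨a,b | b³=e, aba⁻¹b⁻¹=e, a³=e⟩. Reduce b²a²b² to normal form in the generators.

Multiply left to right, reducing at each step:
  (b²) · a² = a²b²
  (a²b²) · b² = a²b

Answer: a²b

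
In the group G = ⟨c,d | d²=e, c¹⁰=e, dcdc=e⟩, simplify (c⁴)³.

Compute successive powers of (c⁴), reducing at each step:
  (c⁴)²: (c⁴) · c⁴ = c⁸
  (c⁴)³: (c⁸) · c⁴ = c²

Answer: c²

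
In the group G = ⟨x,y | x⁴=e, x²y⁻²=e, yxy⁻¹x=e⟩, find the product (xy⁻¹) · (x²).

Compute (xy⁻¹) · (x²) by multiplying left to right and reducing via the relations at each step:
  (xy⁻¹) · x² = xy

Answer: xy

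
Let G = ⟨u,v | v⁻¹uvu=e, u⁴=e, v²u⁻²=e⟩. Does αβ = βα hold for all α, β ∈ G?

u·v = uv but v·u = uv⁻¹, so u·v ≠ v·u and G is not abelian.

Answer: No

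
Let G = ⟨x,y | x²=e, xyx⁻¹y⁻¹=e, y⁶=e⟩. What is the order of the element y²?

Compute successive powers until reaching e:
  (y²)¹ = y², (y²)² = y⁴, (y²)³ = e.
The smallest positive k with (y²)ᵏ = e is 3.

Answer: 3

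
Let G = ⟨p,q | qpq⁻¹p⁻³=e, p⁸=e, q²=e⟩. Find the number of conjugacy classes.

The conjugacy classes (representative and size) are:
  [e] (size 1), [p³] (size 2), [p²] (size 2), [p⁴] (size 1), [p⁵] (size 2), [p⁴q] (size 4), [pq] (size 4).
Class equation: 1 + 2 + 2 + 1 + 2 + 4 + 4 = 16 = |G|. So G has 7 conjugacy classes.

Answer: 7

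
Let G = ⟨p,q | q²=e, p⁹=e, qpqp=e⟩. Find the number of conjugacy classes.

The conjugacy classes (representative and size) are:
  [e] (size 1), [p⁸] (size 2), [p⁷] (size 2), [p⁶] (size 2), [p⁵] (size 2), [p⁴q] (size 9).
Class equation: 1 + 2 + 2 + 2 + 2 + 9 = 18 = |G|. So G has 6 conjugacy classes.

Answer: 6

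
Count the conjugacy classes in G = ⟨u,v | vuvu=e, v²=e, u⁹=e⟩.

The conjugacy classes (representative and size) are:
  [e] (size 1), [u⁸] (size 2), [u⁷] (size 2), [u⁶] (size 2), [u⁵] (size 2), [u⁴v] (size 9).
Class equation: 1 + 2 + 2 + 2 + 2 + 9 = 18 = |G|. So G has 6 conjugacy classes.

Answer: 6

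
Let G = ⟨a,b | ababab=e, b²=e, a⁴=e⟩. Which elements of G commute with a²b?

⟨a²b⟩ ⊆ C_G(a²b) since powers of a²b commute with a²b; so |C_G(a²b)| ≥ |⟨a²b⟩| = 4.
By orbit–stabilizer, |C_G(a²b)| = |G| / |conj. class of a²b| = 24 / 6 = 4.
The 4 elements commuting with a²b are {e, a²b, ba², a²ba²b}.

Answer: {e, a²b, ba², a²ba²b}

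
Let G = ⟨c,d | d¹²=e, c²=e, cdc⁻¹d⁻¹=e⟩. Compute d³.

Compute successive powers of d, reducing at each step:
  d²: d · d = d²
  d³: (d²) · d = d³

Answer: d³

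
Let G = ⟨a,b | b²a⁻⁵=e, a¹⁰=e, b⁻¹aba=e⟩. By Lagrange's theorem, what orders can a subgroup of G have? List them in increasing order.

|G| = 20 = 2² · 5. By Lagrange's theorem the order of any subgroup divides 20; the divisors of 20 are 1, 2, 4, 5, 10, 20.

Answer: 1, 2, 4, 5, 10, 20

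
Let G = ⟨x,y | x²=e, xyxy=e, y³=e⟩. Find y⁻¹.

The order of y is 3 (smallest k with yᵏ = e), so y⁻¹ = y² = y².
Check: y · (y²) → y · y² = e, giving e as required.

Answer: y²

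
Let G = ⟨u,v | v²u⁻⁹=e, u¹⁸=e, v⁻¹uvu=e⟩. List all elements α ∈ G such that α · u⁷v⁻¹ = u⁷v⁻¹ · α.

⟨u⁷v⁻¹⟩ ⊆ C_G(u⁷v⁻¹) since powers of u⁷v⁻¹ commute with u⁷v⁻¹; so |C_G(u⁷v⁻¹)| ≥ |⟨u⁷v⁻¹⟩| = 4.
By orbit–stabilizer, |C_G(u⁷v⁻¹)| = |G| / |conj. class of u⁷v⁻¹| = 36 / 9 = 4.
The 4 elements commuting with u⁷v⁻¹ are {e, u⁹, u⁷v, u⁷v⁻¹}.

Answer: {e, u⁹, u⁷v, u⁷v⁻¹}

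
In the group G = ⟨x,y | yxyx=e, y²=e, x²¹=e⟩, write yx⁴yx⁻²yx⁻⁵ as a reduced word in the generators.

Multiply left to right, reducing at each step:
  y · x⁴ = x¹⁷y
  (x¹⁷y) · y = x¹⁷
  (x¹⁷) · x⁻² = x¹⁵
  (x¹⁵) · y = x¹⁵y
  (x¹⁵y) · x⁻⁵ = x²⁰y

Answer: x²⁰y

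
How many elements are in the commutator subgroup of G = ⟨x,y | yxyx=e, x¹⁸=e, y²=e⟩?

G' = [G, G] is generated by all commutators. The generator-pair commutators are: [x, y] = x².
The subgroup they normally generate is {e, x², x⁴, x⁶, x⁸, x¹⁰, x¹², x¹⁴, x¹⁶}, of order 9.
Check: |G/G'| = 36/9 = 4 is the order of the abelianisation.

Answer: 9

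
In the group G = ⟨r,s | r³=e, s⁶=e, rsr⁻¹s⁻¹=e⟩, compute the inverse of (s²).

The order of (s²) is 3 (smallest k with (s²)ᵏ = e), so (s²)⁻¹ = (s²)² = s⁴.
Check: (s²) · (s⁴) → (s²) · s⁴ = e, giving e as required.

Answer: s⁴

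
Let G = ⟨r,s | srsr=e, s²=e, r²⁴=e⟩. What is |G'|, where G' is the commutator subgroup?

G' = [G, G] is generated by all commutators. The generator-pair commutators are: [r, s] = r².
The subgroup they normally generate is {e, r², r⁴, r⁶, r⁸, r¹⁰, r¹², r¹⁴, r¹⁶, r¹⁸, r²⁰, r²²}, of order 12.
Check: |G/G'| = 48/12 = 4 is the order of the abelianisation.

Answer: 12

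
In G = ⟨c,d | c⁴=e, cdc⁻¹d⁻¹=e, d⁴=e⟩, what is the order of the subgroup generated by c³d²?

|⟨c³d²⟩| equals the order of c³d². Compute successive powers until reaching e:
  (c³d²)¹ = c³d², (c³d²)² = c², (c³d²)³ = cd², (c³d²)⁴ = e.
The smallest positive k with (c³d²)ᵏ = e is 4, so |⟨c³d²⟩| = 4.

Answer: 4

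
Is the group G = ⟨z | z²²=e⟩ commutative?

G has a single generator, so G is cyclic and hence abelian.

Answer: Yes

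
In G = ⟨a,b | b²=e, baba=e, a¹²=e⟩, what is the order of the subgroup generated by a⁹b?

|⟨a⁹b⟩| equals the order of a⁹b. Compute successive powers until reaching e:
  (a⁹b)¹ = a⁹b, (a⁹b)² = e.
The smallest positive k with (a⁹b)ᵏ = e is 2, so |⟨a⁹b⟩| = 2.

Answer: 2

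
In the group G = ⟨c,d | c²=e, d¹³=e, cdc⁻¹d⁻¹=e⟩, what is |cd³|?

Compute successive powers until reaching e:
  (cd³)¹ = cd³, (cd³)² = d⁶, (cd³)³ = cd⁹, (cd³)⁴ = d¹², (cd³)⁵ = cd², (cd³)⁶ = d⁵, (cd³)⁷ = cd⁸, (cd³)⁸ = d¹¹, (cd³)⁹ = cd, (cd³)¹⁰ = d⁴, (cd³)¹¹ = cd⁷, (cd³)¹² = d¹⁰, (cd³)¹³ = c, (cd³)¹⁴ = d³, (cd³)¹⁵ = cd⁶, (cd³)¹⁶ = d⁹, (cd³)¹⁷ = cd¹², (cd³)¹⁸ = d², (cd³)¹⁹ = cd⁵, (cd³)²⁰ = d⁸, (cd³)²¹ = cd¹¹, (cd³)²² = d, (cd³)²³ = cd⁴, (cd³)²⁴ = d⁷, (cd³)²⁵ = cd¹⁰, (cd³)²⁶ = e.
The smallest positive k with (cd³)ᵏ = e is 26.

Answer: 26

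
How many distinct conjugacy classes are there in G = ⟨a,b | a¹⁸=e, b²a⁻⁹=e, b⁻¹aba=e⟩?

The conjugacy classes (representative and size) are:
  [e] (size 1), [a¹⁷] (size 2), [a¹⁶] (size 2), [a³] (size 2), [a¹⁴] (size 2), [a¹³] (size 2), [a¹²] (size 2), [a¹¹] (size 2), [a¹⁰] (size 2), [a⁹] (size 1), [a⁸b] (size 9), [ab] (size 9).
Class equation: 1 + 2 + 2 + 2 + 2 + 2 + 2 + 2 + 2 + 1 + 9 + 9 = 36 = |G|. So G has 12 conjugacy classes.

Answer: 12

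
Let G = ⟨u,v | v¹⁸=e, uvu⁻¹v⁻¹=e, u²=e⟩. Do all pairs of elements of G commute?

Each pair of generators commutes: u·v = uv = v·u. Since the generators pairwise commute, every element of G commutes with every other, so G is abelian.

Answer: Yes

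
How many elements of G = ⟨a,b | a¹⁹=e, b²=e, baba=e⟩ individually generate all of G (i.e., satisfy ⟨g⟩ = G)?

⟨g⟩ = G would require ord(g) = |G| = 38, but the maximum element order in G is 19 < 38. So G is not cyclic and no single element generates it: the count is 0.

Answer: 0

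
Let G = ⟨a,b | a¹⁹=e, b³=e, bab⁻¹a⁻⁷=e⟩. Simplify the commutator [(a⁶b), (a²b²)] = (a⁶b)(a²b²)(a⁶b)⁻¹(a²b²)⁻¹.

[(a⁶b), (a²b²)] = (a⁶b)·(a²b²)·(a⁶b)⁻¹·(a²b²)⁻¹.
  (a⁶b) · (a²b²) = a
  a · (a¹⁰b²) = a¹¹b²
  (a¹¹b²) · (a⁵b) = a⁹

Answer: a⁹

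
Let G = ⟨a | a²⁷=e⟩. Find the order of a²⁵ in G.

Compute successive powers until reaching e:
  (a²⁵)¹ = a²⁵, (a²⁵)² = a²³, (a²⁵)³ = a²¹, (a²⁵)⁴ = a¹⁹, (a²⁵)⁵ = a¹⁷, (a²⁵)⁶ = a¹⁵, (a²⁵)⁷ = a¹³, (a²⁵)⁸ = a¹¹, (a²⁵)⁹ = a⁹, (a²⁵)¹⁰ = a⁷, (a²⁵)¹¹ = a⁵, (a²⁵)¹² = a³, (a²⁵)¹³ = a, (a²⁵)¹⁴ = a²⁶, (a²⁵)¹⁵ = a²⁴, (a²⁵)¹⁶ = a²², (a²⁵)¹⁷ = a²⁰, (a²⁵)¹⁸ = a¹⁸, (a²⁵)¹⁹ = a¹⁶, (a²⁵)²⁰ = a¹⁴, (a²⁵)²¹ = a¹², (a²⁵)²² = a¹⁰, (a²⁵)²³ = a⁸, (a²⁵)²⁴ = a⁶, (a²⁵)²⁵ = a⁴, (a²⁵)²⁶ = a², (a²⁵)²⁷ = e.
The smallest positive k with (a²⁵)ᵏ = e is 27.

Answer: 27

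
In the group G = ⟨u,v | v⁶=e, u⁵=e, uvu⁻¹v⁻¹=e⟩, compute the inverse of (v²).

The order of (v²) is 3 (smallest k with (v²)ᵏ = e), so (v²)⁻¹ = (v²)² = v⁴.
Check: (v²) · (v⁴) → (v²) · v⁴ = e, giving e as required.

Answer: v⁴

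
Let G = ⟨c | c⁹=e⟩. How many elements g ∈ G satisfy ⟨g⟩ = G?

G is cyclic of order 9. An element generates G iff its order is 9, and a cyclic group of order 9 has exactly φ(9) = 6 such elements.

Answer: 6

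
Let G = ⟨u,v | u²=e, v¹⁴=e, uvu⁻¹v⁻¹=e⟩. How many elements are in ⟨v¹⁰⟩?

|⟨v¹⁰⟩| equals the order of v¹⁰. Compute successive powers until reaching e:
  (v¹⁰)¹ = v¹⁰, (v¹⁰)² = v⁶, (v¹⁰)³ = v², (v¹⁰)⁴ = v¹², (v¹⁰)⁵ = v⁸, (v¹⁰)⁶ = v⁴, (v¹⁰)⁷ = e.
The smallest positive k with (v¹⁰)ᵏ = e is 7, so |⟨v¹⁰⟩| = 7.

Answer: 7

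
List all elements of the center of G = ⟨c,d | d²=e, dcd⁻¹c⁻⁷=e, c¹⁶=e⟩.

An element z ∈ Z(G) iff z commutes with every generator.
For example c⁸ is central: (c⁸)·c = c⁹ = c·(c⁸); (c⁸)·d = c⁸d = d·(c⁸).
Whereas c ∉ Z(G) since c·d = cd ≠ c⁷d = d·c.
Checking each of the 32 elements this way gives Z(G) = {e, c⁸}, of order 2.

Answer: {e, c⁸}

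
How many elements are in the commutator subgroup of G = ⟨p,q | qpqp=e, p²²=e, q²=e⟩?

G' = [G, G] is generated by all commutators. The generator-pair commutators are: [p, q] = p².
The subgroup they normally generate is {e, p², p⁴, p⁶, p⁸, p¹⁰, p¹², p¹⁴, p¹⁶, p¹⁸, p²⁰}, of order 11.
Check: |G/G'| = 44/11 = 4 is the order of the abelianisation.

Answer: 11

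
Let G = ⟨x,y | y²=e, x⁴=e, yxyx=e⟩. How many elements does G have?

Enumerate words in the generators, reducing via the relations: the distinct elements are
  {e, x, y, xy, x², x³, x²y, x³y}.
No further products give new elements, so |G| = 8.

Answer: 8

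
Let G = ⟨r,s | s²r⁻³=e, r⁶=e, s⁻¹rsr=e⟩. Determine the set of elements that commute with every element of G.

An element z ∈ Z(G) iff z commutes with every generator.
For example r³ is central: (r³)·r = r⁴ = r·(r³); (r³)·s = s⁻¹ = s·(r³).
Whereas r ∉ Z(G) since r·s = rs ≠ r²s⁻¹ = s·r.
Checking each of the 12 elements this way gives Z(G) = {e, r³}, of order 2.

Answer: {e, r³}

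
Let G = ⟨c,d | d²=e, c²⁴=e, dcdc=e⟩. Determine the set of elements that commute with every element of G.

An element z ∈ Z(G) iff z commutes with every generator.
For example c¹² is central: (c¹²)·c = c¹³ = c·(c¹²); (c¹²)·d = c¹²d = d·(c¹²).
Whereas c ∉ Z(G) since c·d = cd ≠ c²³d = d·c.
Checking each of the 48 elements this way gives Z(G) = {e, c¹²}, of order 2.

Answer: {e, c¹²}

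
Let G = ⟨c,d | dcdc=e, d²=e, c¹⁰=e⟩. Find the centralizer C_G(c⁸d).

⟨c⁸d⟩ ⊆ C_G(c⁸d) since powers of c⁸d commute with c⁸d; so |C_G(c⁸d)| ≥ |⟨c⁸d⟩| = 2.
By orbit–stabilizer, |C_G(c⁸d)| = |G| / |conj. class of c⁸d| = 20 / 5 = 4.
The 4 elements commuting with c⁸d are {e, c⁵, c³d, c⁸d}.

Answer: {e, c⁵, c³d, c⁸d}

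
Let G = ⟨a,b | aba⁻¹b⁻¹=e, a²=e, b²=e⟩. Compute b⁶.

Compute successive powers of b, reducing at each step:
  b²: b · b = e
  b³: e · b = b
  b⁴: b · b = e
  b⁵: e · b = b
  b⁶: b · b = e

Answer: e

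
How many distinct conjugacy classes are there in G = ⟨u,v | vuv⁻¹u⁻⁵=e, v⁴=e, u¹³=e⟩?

The conjugacy classes (representative and size) are:
  [e] (size 1), [u] (size 4), [u²] (size 4), [u⁹] (size 4), [u¹²v] (size 13), [u⁴v²] (size 13), [u¹²v³] (size 13).
Class equation: 1 + 4 + 4 + 4 + 13 + 13 + 13 = 52 = |G|. So G has 7 conjugacy classes.

Answer: 7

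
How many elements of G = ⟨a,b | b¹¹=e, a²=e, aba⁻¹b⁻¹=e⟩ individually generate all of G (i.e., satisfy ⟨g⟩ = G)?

G is cyclic of order 22. An element generates G iff its order is 22, and a cyclic group of order 22 has exactly φ(22) = 10 such elements.

Answer: 10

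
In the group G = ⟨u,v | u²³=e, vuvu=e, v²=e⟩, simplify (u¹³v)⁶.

Compute successive powers of (u¹³v), reducing at each step:
  (u¹³v)²: (u¹³v) · u¹³ = v;   v · v = e
  (u¹³v)³: e · u¹³ = u¹³;   (u¹³) · v = u¹³v
  (u¹³v)⁴: (u¹³v) · u¹³ = v;   v · v = e
  (u¹³v)⁵: e · u¹³ = u¹³;   (u¹³) · v = u¹³v
  (u¹³v)⁶: (u¹³v) · u¹³ = v;   v · v = e

Answer: e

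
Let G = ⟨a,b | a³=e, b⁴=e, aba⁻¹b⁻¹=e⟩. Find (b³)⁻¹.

The order of (b³) is 4 (smallest k with (b³)ᵏ = e), so (b³)⁻¹ = (b³)³ = b.
Check: (b³) · b → (b³) · b = e, giving e as required.

Answer: b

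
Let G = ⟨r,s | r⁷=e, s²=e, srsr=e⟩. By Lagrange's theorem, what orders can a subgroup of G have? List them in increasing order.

|G| = 14 = 2 · 7. By Lagrange's theorem the order of any subgroup divides 14; the divisors of 14 are 1, 2, 7, 14.

Answer: 1, 2, 7, 14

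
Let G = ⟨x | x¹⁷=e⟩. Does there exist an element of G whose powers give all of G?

|G| = 17. The element x has order 17 (its powers give 17 distinct elements), so ⟨x⟩ = G and G is cyclic.

Answer: Yes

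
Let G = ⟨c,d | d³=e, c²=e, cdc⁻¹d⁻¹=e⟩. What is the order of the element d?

Compute successive powers until reaching e:
  d¹ = d, d² = d², d³ = e.
The smallest positive k with dᵏ = e is 3.

Answer: 3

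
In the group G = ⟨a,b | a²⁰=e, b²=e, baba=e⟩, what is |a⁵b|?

Compute successive powers until reaching e:
  (a⁵b)¹ = a⁵b, (a⁵b)² = e.
The smallest positive k with (a⁵b)ᵏ = e is 2.

Answer: 2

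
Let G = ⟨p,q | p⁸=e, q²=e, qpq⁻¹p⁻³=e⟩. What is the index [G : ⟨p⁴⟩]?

First find ord(p⁴) by computing successive powers:
  (p⁴)¹ = p⁴, (p⁴)² = e.
So |⟨p⁴⟩| = ord(p⁴) = 2. With |G| = 16, by Lagrange [G : ⟨p⁴⟩] = 16/2 = 8.

Answer: 8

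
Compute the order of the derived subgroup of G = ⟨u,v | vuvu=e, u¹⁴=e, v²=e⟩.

G' = [G, G] is generated by all commutators. The generator-pair commutators are: [u, v] = u².
The subgroup they normally generate is {e, u², u⁴, u⁶, u⁸, u¹⁰, u¹²}, of order 7.
Check: |G/G'| = 28/7 = 4 is the order of the abelianisation.

Answer: 7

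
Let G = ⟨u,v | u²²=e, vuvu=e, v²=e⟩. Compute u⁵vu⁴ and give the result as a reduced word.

Multiply left to right, reducing at each step:
  (u⁵) · v = u⁵v
  (u⁵v) · u⁴ = uv

Answer: uv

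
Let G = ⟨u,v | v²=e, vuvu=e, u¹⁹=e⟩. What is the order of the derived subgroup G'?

G' = [G, G] is generated by all commutators. The generator-pair commutators are: [u, v] = u².
The subgroup they normally generate is {e, u, u², u³, u⁴, u⁵, u⁶, u⁷, u⁸, u⁹, u¹⁰, u¹¹, u¹², u¹³, u¹⁴, u¹⁵, u¹⁶, u¹⁷, u¹⁸}, of order 19.
Check: |G/G'| = 38/19 = 2 is the order of the abelianisation.

Answer: 19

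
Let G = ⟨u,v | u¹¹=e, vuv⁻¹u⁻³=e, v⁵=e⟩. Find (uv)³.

Compute successive powers of (uv), reducing at each step:
  (uv)²: (uv) · u = u⁴v;   (u⁴v) · v = u⁴v²
  (uv)³: (u⁴v²) · u = u²v²;   (u²v²) · v = u²v³

Answer: u²v³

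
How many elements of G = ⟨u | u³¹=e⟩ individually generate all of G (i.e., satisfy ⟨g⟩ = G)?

G is cyclic of order 31. An element generates G iff its order is 31, and a cyclic group of order 31 has exactly φ(31) = 30 such elements.

Answer: 30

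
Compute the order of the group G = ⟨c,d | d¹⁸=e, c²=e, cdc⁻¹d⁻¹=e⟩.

Enumerate words in the generators, reducing via the relations: the distinct elements are
  {c, d, e, cd, d², d³, d⁴, d⁵, d⁶, d⁷, d⁸, d⁹, cd², cd³, cd⁴, cd⁵, cd⁶, cd⁷, cd⁸, cd⁹, d¹², d¹³, d¹¹, d¹⁰, d¹⁴, d¹⁵, d¹⁶, d¹⁷, cd¹², cd¹³, cd¹¹, cd¹⁰, cd¹⁴, cd¹⁵, cd¹⁶, cd¹⁷}.
No further products give new elements, so |G| = 36.

Answer: 36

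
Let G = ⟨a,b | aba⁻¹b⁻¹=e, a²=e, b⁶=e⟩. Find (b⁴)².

Compute successive powers of (b⁴), reducing at each step:
  (b⁴)²: (b⁴) · b⁴ = b²

Answer: b²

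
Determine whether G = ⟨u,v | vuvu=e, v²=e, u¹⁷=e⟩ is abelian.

u·v = uv but v·u = u¹⁶v, so u·v ≠ v·u and G is not abelian.

Answer: No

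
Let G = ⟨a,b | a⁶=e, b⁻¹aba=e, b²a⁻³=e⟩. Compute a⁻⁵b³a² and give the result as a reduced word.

Multiply left to right, reducing at each step:
  a · b³ = ab⁻¹
  (ab⁻¹) · a² = a²b

Answer: a²b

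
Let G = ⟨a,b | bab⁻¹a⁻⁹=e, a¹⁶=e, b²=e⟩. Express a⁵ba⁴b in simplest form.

Multiply left to right, reducing at each step:
  (a⁵) · b = a⁵b
  (a⁵b) · a⁴ = a⁹b
  (a⁹b) · b = a⁹

Answer: a⁹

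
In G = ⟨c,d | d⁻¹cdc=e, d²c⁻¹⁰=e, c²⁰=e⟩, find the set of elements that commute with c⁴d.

⟨c⁴d⟩ ⊆ C_G(c⁴d) since powers of c⁴d commute with c⁴d; so |C_G(c⁴d)| ≥ |⟨c⁴d⟩| = 4.
By orbit–stabilizer, |C_G(c⁴d)| = |G| / |conj. class of c⁴d| = 40 / 10 = 4.
The 4 elements commuting with c⁴d are {e, c¹⁰, c⁴d, c⁴d⁻¹}.

Answer: {e, c¹⁰, c⁴d, c⁴d⁻¹}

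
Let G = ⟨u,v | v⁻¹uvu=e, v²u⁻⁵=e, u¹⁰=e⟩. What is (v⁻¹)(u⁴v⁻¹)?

Compute (v⁻¹) · (u⁴v⁻¹) by multiplying left to right and reducing via the relations at each step:
  (v⁻¹) · u⁴ = uv
  (uv) · v⁻¹ = u

Answer: u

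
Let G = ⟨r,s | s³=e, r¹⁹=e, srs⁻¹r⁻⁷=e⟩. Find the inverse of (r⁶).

The order of (r⁶) is 19 (smallest k with (r⁶)ᵏ = e), so (r⁶)⁻¹ = (r⁶)¹⁸ = r¹³.
Check: (r⁶) · (r¹³) → (r⁶) · r¹³ = e, giving e as required.

Answer: r¹³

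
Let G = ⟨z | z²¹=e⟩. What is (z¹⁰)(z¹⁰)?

Compute (z¹⁰) · (z¹⁰) by multiplying left to right and reducing via the relations at each step:
  (z¹⁰) · z¹⁰ = z²⁰

Answer: z²⁰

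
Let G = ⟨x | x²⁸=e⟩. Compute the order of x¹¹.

Compute successive powers until reaching e:
  (x¹¹)¹ = x¹¹, (x¹¹)² = x²², (x¹¹)³ = x⁵, (x¹¹)⁴ = x¹⁶, (x¹¹)⁵ = x²⁷, (x¹¹)⁶ = x¹⁰, (x¹¹)⁷ = x²¹, (x¹¹)⁸ = x⁴, (x¹¹)⁹ = x¹⁵, (x¹¹)¹⁰ = x²⁶, (x¹¹)¹¹ = x⁹, (x¹¹)¹² = x²⁰, (x¹¹)¹³ = x³, (x¹¹)¹⁴ = x¹⁴, (x¹¹)¹⁵ = x²⁵, (x¹¹)¹⁶ = x⁸, (x¹¹)¹⁷ = x¹⁹, (x¹¹)¹⁸ = x², (x¹¹)¹⁹ = x¹³, (x¹¹)²⁰ = x²⁴, (x¹¹)²¹ = x⁷, (x¹¹)²² = x¹⁸, (x¹¹)²³ = x, (x¹¹)²⁴ = x¹², (x¹¹)²⁵ = x²³, (x¹¹)²⁶ = x⁶, (x¹¹)²⁷ = x¹⁷, (x¹¹)²⁸ = e.
The smallest positive k with (x¹¹)ᵏ = e is 28.

Answer: 28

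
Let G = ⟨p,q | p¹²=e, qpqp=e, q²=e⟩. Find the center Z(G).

An element z ∈ Z(G) iff z commutes with every generator.
For example p⁶ is central: (p⁶)·p = p⁷ = p·(p⁶); (p⁶)·q = p⁶q = q·(p⁶).
Whereas p ∉ Z(G) since p·q = pq ≠ p¹¹q = q·p.
Checking each of the 24 elements this way gives Z(G) = {e, p⁶}, of order 2.

Answer: {e, p⁶}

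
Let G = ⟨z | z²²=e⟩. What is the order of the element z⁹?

Compute successive powers until reaching e:
  (z⁹)¹ = z⁹, (z⁹)² = z¹⁸, (z⁹)³ = z⁵, (z⁹)⁴ = z¹⁴, (z⁹)⁵ = z, (z⁹)⁶ = z¹⁰, (z⁹)⁷ = z¹⁹, (z⁹)⁸ = z⁶, (z⁹)⁹ = z¹⁵, (z⁹)¹⁰ = z², (z⁹)¹¹ = z¹¹, (z⁹)¹² = z²⁰, (z⁹)¹³ = z⁷, (z⁹)¹⁴ = z¹⁶, (z⁹)¹⁵ = z³, (z⁹)¹⁶ = z¹², (z⁹)¹⁷ = z²¹, (z⁹)¹⁸ = z⁸, (z⁹)¹⁹ = z¹⁷, (z⁹)²⁰ = z⁴, (z⁹)²¹ = z¹³, (z⁹)²² = e.
The smallest positive k with (z⁹)ᵏ = e is 22.

Answer: 22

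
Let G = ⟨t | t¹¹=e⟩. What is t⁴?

Compute successive powers of t, reducing at each step:
  t²: t · t = t²
  t³: (t²) · t = t³
  t⁴: (t³) · t = t⁴

Answer: t⁴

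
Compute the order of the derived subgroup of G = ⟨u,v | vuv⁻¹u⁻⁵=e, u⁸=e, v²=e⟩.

G' = [G, G] is generated by all commutators. The generator-pair commutators are: [u, v] = u⁴.
The subgroup they normally generate is {e, u⁴}, of order 2.
Check: |G/G'| = 16/2 = 8 is the order of the abelianisation.

Answer: 2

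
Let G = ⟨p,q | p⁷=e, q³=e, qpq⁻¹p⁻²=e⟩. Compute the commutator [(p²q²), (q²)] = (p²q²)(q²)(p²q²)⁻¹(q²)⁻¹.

[(p²q²), (q²)] = (p²q²)·(q²)·(p²q²)⁻¹·(q²)⁻¹.
  (p²q²) · (q²) = p²q
  (p²q) · (p³q) = pq²
  (pq²) · q = p

Answer: p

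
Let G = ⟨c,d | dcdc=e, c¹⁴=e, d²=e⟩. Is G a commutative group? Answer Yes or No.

c·d = cd but d·c = c¹³d, so c·d ≠ d·c and G is not abelian.

Answer: No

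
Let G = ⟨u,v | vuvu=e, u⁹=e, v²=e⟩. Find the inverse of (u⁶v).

The order of (u⁶v) is 2 (smallest k with (u⁶v)ᵏ = e), so (u⁶v)⁻¹ = (u⁶v)¹ = u⁶v.
Check: (u⁶v) · (u⁶v) → (u⁶v) · u⁶ = v;   v · v = e, giving e as required.

Answer: u⁶v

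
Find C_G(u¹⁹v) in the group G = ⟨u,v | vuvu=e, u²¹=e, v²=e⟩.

⟨u¹⁹v⟩ ⊆ C_G(u¹⁹v) since powers of u¹⁹v commute with u¹⁹v; so |C_G(u¹⁹v)| ≥ |⟨u¹⁹v⟩| = 2.
By orbit–stabilizer, |C_G(u¹⁹v)| = |G| / |conj. class of u¹⁹v| = 42 / 21 = 2.
The 2 elements commuting with u¹⁹v are {e, u¹⁹v}.

Answer: {e, u¹⁹v}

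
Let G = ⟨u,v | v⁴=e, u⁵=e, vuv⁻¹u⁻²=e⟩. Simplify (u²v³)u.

Compute (u²v³) · u by multiplying left to right and reducing via the relations at each step:
  (u²v³) · u = v³

Answer: v³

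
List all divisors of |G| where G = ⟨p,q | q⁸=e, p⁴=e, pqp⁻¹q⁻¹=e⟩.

|G| = 32 = 2⁵. By Lagrange's theorem the order of any subgroup divides 32; the divisors of 32 are 1, 2, 4, 8, 16, 32.

Answer: 1, 2, 4, 8, 16, 32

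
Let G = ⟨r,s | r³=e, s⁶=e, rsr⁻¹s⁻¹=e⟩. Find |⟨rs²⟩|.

|⟨rs²⟩| equals the order of rs². Compute successive powers until reaching e:
  (rs²)¹ = rs², (rs²)² = r²s⁴, (rs²)³ = e.
The smallest positive k with (rs²)ᵏ = e is 3, so |⟨rs²⟩| = 3.

Answer: 3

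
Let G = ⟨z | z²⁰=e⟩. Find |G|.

G is generated by a single element, so G is cyclic. The relator gives z²⁰ = e and no smaller power is forced to be e, so the 20 powers {e, z, z², z³, z⁴, z⁵, z⁶, z⁷, z⁸, z⁹, z¹², z¹³, z¹¹, z¹⁰, z¹⁴, z¹⁵, z¹⁶, z¹⁷, z¹⁸, z¹⁹} are distinct. Hence |G| = 20.

Answer: 20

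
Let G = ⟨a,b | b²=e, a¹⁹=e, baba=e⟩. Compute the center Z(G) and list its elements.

An element z ∈ Z(G) iff z commutes with every generator.
For example e is central: e·a = a = a·e; e·b = b = b·e.
Whereas a ∉ Z(G) since a·b = ab ≠ a¹⁸b = b·a.
Checking each of the 38 elements this way gives Z(G) = {e}, of order 1.

Answer: {e}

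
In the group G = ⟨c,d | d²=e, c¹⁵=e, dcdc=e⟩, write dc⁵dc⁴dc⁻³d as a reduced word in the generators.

Multiply left to right, reducing at each step:
  d · c⁵ = c¹⁰d
  (c¹⁰d) · d = c¹⁰
  (c¹⁰) · c⁴ = c¹⁴
  (c¹⁴) · d = c¹⁴d
  (c¹⁴d) · c⁻³ = c²d
  (c²d) · d = c²

Answer: c²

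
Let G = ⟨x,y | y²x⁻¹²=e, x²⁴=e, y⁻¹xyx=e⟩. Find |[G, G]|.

G' = [G, G] is generated by all commutators. The generator-pair commutators are: [x, y] = x².
The subgroup they normally generate is {e, x², x⁴, x⁶, x⁸, x¹⁰, x¹², x¹⁴, x¹⁶, x¹⁸, x²⁰, x²²}, of order 12.
Check: |G/G'| = 48/12 = 4 is the order of the abelianisation.

Answer: 12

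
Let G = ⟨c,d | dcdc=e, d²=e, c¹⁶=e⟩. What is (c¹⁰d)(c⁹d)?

Compute (c¹⁰d) · (c⁹d) by multiplying left to right and reducing via the relations at each step:
  (c¹⁰d) · c⁹ = cd
  (cd) · d = c

Answer: c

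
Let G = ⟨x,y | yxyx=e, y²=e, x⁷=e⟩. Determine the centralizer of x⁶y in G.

⟨x⁶y⟩ ⊆ C_G(x⁶y) since powers of x⁶y commute with x⁶y; so |C_G(x⁶y)| ≥ |⟨x⁶y⟩| = 2.
By orbit–stabilizer, |C_G(x⁶y)| = |G| / |conj. class of x⁶y| = 14 / 7 = 2.
The 2 elements commuting with x⁶y are {e, x⁶y}.

Answer: {e, x⁶y}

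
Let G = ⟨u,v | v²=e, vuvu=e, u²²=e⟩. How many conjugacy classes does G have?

The conjugacy classes (representative and size) are:
  [e] (size 1), [u] (size 2), [u²] (size 2), [u¹⁹] (size 2), [u⁴] (size 2), [u⁵] (size 2), [u⁶] (size 2), [u⁷] (size 2), [u⁸] (size 2), [u¹³] (size 2), [u¹⁰] (size 2), [u¹¹] (size 1), [u⁶v] (size 11), [uv] (size 11).
Class equation: 1 + 2 + 2 + 2 + 2 + 2 + 2 + 2 + 2 + 2 + 2 + 1 + 11 + 11 = 44 = |G|. So G has 14 conjugacy classes.

Answer: 14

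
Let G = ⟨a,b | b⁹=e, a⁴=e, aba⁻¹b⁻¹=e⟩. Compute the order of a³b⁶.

Compute successive powers until reaching e:
  (a³b⁶)¹ = a³b⁶, (a³b⁶)² = a²b³, (a³b⁶)³ = a, (a³b⁶)⁴ = b⁶, (a³b⁶)⁵ = a³b³, (a³b⁶)⁶ = a², (a³b⁶)⁷ = ab⁶, (a³b⁶)⁸ = b³, (a³b⁶)⁹ = a³, (a³b⁶)¹⁰ = a²b⁶, (a³b⁶)¹¹ = ab³, (a³b⁶)¹² = e.
The smallest positive k with (a³b⁶)ᵏ = e is 12.

Answer: 12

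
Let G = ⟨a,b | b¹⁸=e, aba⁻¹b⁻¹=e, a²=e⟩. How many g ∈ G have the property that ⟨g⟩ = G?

⟨g⟩ = G would require ord(g) = |G| = 36, but the maximum element order in G is 18 < 36. So G is not cyclic and no single element generates it: the count is 0.

Answer: 0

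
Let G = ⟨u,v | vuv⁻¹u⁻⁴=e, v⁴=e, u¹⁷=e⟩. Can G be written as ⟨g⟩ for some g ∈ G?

Every cyclic group is abelian. But u·v = uv while v·u = u⁴v, so u·v ≠ v·u and G is not abelian. Hence G is not cyclic.

Answer: No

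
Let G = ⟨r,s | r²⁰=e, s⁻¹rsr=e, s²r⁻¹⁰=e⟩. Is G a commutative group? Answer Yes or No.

r·s = rs but s·r = r⁹s⁻¹, so r·s ≠ s·r and G is not abelian.

Answer: No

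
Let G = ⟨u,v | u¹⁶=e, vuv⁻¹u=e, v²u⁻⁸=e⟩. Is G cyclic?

Every cyclic group is abelian. But u·v = uv while v·u = u⁷v⁻¹, so u·v ≠ v·u and G is not abelian. Hence G is not cyclic.

Answer: No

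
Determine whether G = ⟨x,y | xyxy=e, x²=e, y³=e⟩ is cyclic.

Every cyclic group is abelian. But x·y = xy while y·x = xy², so x·y ≠ y·x and G is not abelian. Hence G is not cyclic.

Answer: No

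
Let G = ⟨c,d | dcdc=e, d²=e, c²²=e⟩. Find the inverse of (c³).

The order of (c³) is 22 (smallest k with (c³)ᵏ = e), so (c³)⁻¹ = (c³)²¹ = c¹⁹.
Check: (c³) · (c¹⁹) → (c³) · c¹⁹ = e, giving e as required.

Answer: c¹⁹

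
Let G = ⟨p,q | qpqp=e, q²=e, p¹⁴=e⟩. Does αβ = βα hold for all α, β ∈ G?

p·q = pq but q·p = p¹³q, so p·q ≠ q·p and G is not abelian.

Answer: No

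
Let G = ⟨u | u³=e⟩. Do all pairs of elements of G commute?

G has a single generator, so G is cyclic and hence abelian.

Answer: Yes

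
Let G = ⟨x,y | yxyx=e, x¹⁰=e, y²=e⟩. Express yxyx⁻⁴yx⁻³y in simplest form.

Multiply left to right, reducing at each step:
  y · x = x⁹y
  (x⁹y) · y = x⁹
  (x⁹) · x⁻⁴ = x⁵
  (x⁵) · y = x⁵y
  (x⁵y) · x⁻³ = x⁸y
  (x⁸y) · y = x⁸

Answer: x⁸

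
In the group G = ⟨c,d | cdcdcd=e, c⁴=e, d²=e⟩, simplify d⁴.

Compute successive powers of d, reducing at each step:
  d²: d · d = e
  d³: e · d = d
  d⁴: d · d = e

Answer: e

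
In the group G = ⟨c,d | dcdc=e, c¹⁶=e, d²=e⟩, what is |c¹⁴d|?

Compute successive powers until reaching e:
  (c¹⁴d)¹ = c¹⁴d, (c¹⁴d)² = e.
The smallest positive k with (c¹⁴d)ᵏ = e is 2.

Answer: 2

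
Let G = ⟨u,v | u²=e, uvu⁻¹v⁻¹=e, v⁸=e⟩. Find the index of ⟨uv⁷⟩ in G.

First find ord(uv⁷) by computing successive powers:
  (uv⁷)¹ = uv⁷, (uv⁷)² = v⁶, (uv⁷)³ = uv⁵, (uv⁷)⁴ = v⁴, (uv⁷)⁵ = uv³, (uv⁷)⁶ = v², (uv⁷)⁷ = uv, (uv⁷)⁸ = e.
So |⟨uv⁷⟩| = ord(uv⁷) = 8. With |G| = 16, by Lagrange [G : ⟨uv⁷⟩] = 16/8 = 2.

Answer: 2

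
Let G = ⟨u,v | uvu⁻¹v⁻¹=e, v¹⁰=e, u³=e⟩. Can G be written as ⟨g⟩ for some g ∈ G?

|G| = 30. The element uv has order 30 (its powers give 30 distinct elements), so ⟨uv⟩ = G and G is cyclic.

Answer: Yes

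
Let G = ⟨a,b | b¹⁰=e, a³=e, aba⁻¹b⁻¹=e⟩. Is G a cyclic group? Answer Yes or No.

|G| = 30. The element ab has order 30 (its powers give 30 distinct elements), so ⟨ab⟩ = G and G is cyclic.

Answer: Yes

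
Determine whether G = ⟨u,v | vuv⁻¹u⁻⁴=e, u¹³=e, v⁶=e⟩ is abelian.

u·v = uv but v·u = u⁴v, so u·v ≠ v·u and G is not abelian.

Answer: No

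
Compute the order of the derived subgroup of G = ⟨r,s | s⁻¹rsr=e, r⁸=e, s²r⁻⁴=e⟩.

G' = [G, G] is generated by all commutators. The generator-pair commutators are: [r, s] = r².
The subgroup they normally generate is {e, r², r⁴, r⁶}, of order 4.
Check: |G/G'| = 16/4 = 4 is the order of the abelianisation.

Answer: 4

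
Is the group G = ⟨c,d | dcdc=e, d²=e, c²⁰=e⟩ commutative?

c·d = cd but d·c = c¹⁹d, so c·d ≠ d·c and G is not abelian.

Answer: No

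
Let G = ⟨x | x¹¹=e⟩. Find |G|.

G is generated by a single element, so G is cyclic. The relator gives x¹¹ = e and no smaller power is forced to be e, so the 11 powers {e, x, x², x³, x⁴, x⁵, x⁶, x⁷, x⁸, x⁹, x¹⁰} are distinct. Hence |G| = 11.

Answer: 11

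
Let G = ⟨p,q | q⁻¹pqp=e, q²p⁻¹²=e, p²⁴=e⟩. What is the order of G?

Enumerate words in the generators, reducing via the relations: the distinct elements are
  {e, p, q, pq, p², p³, p⁴, p⁵, p⁶, p⁷, p⁸, p⁹, p²q, p²², p²³, p²¹, p²⁰, p³q, p¹², p¹³, p¹¹, p¹⁰, p¹⁴, p¹⁵, p¹⁶, p¹⁷, p¹⁸, p¹⁹, p⁴q, p⁵q, p⁶q, p⁷q, p⁸q, p⁹q, q⁻¹, pq⁻¹, p¹¹q, p¹⁰q, p²q⁻¹, p³q⁻¹, p⁴q⁻¹, p⁵q⁻¹, p⁶q⁻¹, p⁷q⁻¹, p⁸q⁻¹, p⁹q⁻¹, p¹¹q⁻¹, p¹⁰q⁻¹}.
No further products give new elements, so |G| = 48.

Answer: 48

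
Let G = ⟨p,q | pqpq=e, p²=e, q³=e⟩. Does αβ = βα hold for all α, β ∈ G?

p·q = pq but q·p = pq², so p·q ≠ q·p and G is not abelian.

Answer: No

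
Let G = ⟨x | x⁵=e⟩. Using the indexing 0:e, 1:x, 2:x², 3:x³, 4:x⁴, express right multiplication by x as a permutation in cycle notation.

(0 1 2 3 4)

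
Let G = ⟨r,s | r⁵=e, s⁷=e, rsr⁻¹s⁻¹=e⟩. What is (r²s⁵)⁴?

Compute successive powers of (r²s⁵), reducing at each step:
  (r²s⁵)²: (r²s⁵) · r² = r⁴s⁵;   (r⁴s⁵) · s⁵ = r⁴s³
  (r²s⁵)³: (r⁴s³) · r² = rs³;   (rs³) · s⁵ = rs
  (r²s⁵)⁴: (rs) · r² = r³s;   (r³s) · s⁵ = r³s⁶

Answer: r³s⁶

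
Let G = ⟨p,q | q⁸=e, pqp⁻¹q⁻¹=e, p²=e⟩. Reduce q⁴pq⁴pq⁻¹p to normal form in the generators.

Multiply left to right, reducing at each step:
  (q⁴) · p = pq⁴
  (pq⁴) · q⁴ = p
  p · p = e
  e · q⁻¹ = q⁷
  (q⁷) · p = pq⁷

Answer: pq⁷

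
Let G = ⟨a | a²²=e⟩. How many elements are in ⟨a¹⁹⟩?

|⟨a¹⁹⟩| equals the order of a¹⁹. Compute successive powers until reaching e:
  (a¹⁹)¹ = a¹⁹, (a¹⁹)² = a¹⁶, (a¹⁹)³ = a¹³, (a¹⁹)⁴ = a¹⁰, (a¹⁹)⁵ = a⁷, (a¹⁹)⁶ = a⁴, (a¹⁹)⁷ = a, (a¹⁹)⁸ = a²⁰, (a¹⁹)⁹ = a¹⁷, (a¹⁹)¹⁰ = a¹⁴, (a¹⁹)¹¹ = a¹¹, (a¹⁹)¹² = a⁸, (a¹⁹)¹³ = a⁵, (a¹⁹)¹⁴ = a², (a¹⁹)¹⁵ = a²¹, (a¹⁹)¹⁶ = a¹⁸, (a¹⁹)¹⁷ = a¹⁵, (a¹⁹)¹⁸ = a¹², (a¹⁹)¹⁹ = a⁹, (a¹⁹)²⁰ = a⁶, (a¹⁹)²¹ = a³, (a¹⁹)²² = e.
The smallest positive k with (a¹⁹)ᵏ = e is 22, so |⟨a¹⁹⟩| = 22.

Answer: 22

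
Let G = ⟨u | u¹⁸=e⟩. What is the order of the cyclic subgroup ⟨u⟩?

|⟨u⟩| equals the order of u. Compute successive powers until reaching e:
  u¹ = u, u² = u², u³ = u³, u⁴ = u⁴, u⁵ = u⁵, u⁶ = u⁶, u⁷ = u⁷, u⁸ = u⁸, u⁹ = u⁹, u¹⁰ = u¹⁰, u¹¹ = u¹¹, u¹² = u¹², u¹³ = u¹³, u¹⁴ = u¹⁴, u¹⁵ = u¹⁵, u¹⁶ = u¹⁶, u¹⁷ = u¹⁷, u¹⁸ = e.
The smallest positive k with uᵏ = e is 18, so |⟨u⟩| = 18.

Answer: 18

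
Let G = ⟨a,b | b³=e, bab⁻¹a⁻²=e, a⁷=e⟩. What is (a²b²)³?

Compute successive powers of (a²b²), reducing at each step:
  (a²b²)²: (a²b²) · a² = a³b²;   (a³b²) · b² = a³b
  (a²b²)³: (a³b) · a² = b;   b · b² = e

Answer: e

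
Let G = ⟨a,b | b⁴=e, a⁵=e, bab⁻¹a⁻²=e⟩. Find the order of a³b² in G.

Compute successive powers until reaching e:
  (a³b²)¹ = a³b², (a³b²)² = e.
The smallest positive k with (a³b²)ᵏ = e is 2.

Answer: 2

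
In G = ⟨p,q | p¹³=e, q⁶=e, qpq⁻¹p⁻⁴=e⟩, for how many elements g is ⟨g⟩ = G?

⟨g⟩ = G would require ord(g) = |G| = 78, but the maximum element order in G is 13 < 78. So G is not cyclic and no single element generates it: the count is 0.

Answer: 0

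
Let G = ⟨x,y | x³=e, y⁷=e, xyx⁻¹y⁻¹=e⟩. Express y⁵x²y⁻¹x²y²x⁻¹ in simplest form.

Multiply left to right, reducing at each step:
  (y⁵) · x² = x²y⁵
  (x²y⁵) · y⁻¹ = x²y⁴
  (x²y⁴) · x² = xy⁴
  (xy⁴) · y² = xy⁶
  (xy⁶) · x⁻¹ = y⁶

Answer: y⁶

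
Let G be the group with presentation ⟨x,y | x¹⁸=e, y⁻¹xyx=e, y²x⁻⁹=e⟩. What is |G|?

Enumerate words in the generators, reducing via the relations: the distinct elements are
  {e, x, y, xy, x², x³, x⁴, x⁵, x⁶, x⁷, x⁸, x⁹, x²y, x³y, x¹², x¹³, x¹¹, x¹⁰, x¹⁴, x¹⁵, x¹⁶, x¹⁷, x⁴y, x⁵y, x⁶y, x⁷y, x⁸y, y⁻¹, xy⁻¹, x²y⁻¹, x³y⁻¹, x⁴y⁻¹, x⁵y⁻¹, x⁶y⁻¹, x⁷y⁻¹, x⁸y⁻¹}.
No further products give new elements, so |G| = 36.

Answer: 36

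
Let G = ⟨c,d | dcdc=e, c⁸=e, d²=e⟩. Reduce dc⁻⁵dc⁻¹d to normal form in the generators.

Multiply left to right, reducing at each step:
  d · c⁻⁵ = c⁵d
  (c⁵d) · d = c⁵
  (c⁵) · c⁻¹ = c⁴
  (c⁴) · d = c⁴d

Answer: c⁴d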